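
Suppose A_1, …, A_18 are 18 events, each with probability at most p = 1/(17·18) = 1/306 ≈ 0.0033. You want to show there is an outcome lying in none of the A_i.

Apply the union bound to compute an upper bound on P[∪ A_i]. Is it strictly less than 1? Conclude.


Union bound: P[∪_{i=1}^{18} A_i] ≤ Σ_i P[A_i] ≤ 18·p = 18·(1/306) = 1/17.
Numerically: 1/17 ≈ 0.0588.
Is 1/17 < 1? YES.
Since P[∪ A_i] ≤ 1/17 < 1, the complement has P[∩ A_i^c] ≥ 1 − 1/17 = 16/17 > 0, so some outcome avoids every A_i.

18·p = 1/17 ≈ 0.0588; existence CERTIFIED by the union bound.


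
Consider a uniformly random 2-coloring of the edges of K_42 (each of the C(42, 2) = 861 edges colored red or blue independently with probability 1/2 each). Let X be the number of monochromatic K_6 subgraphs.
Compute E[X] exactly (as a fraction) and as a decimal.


Let X = Σ_S X_S over the C(42, 6) = 5245786 subsets S of size 6, where X_S = 1 if the K_6 on S is monochromatic.
For a fixed S, the K_6 on S has C(6, 2) = 15 edges. P[all 15 edges red] = (1/2)^15, and likewise for blue, so P[monochromatic] = 2·(1/2)^15 = 2^{1 − 15} = 1/16384.
By linearity: E[X] = C(42, 6) · 2^{1 − 15} = 5245786 · 1/16384 = 2622893/8192.
Numerically: E[X] ≈ 320.17737.

E[X] = C(42,6)·2^(1−C(6,2)) = 2622893/8192 ≈ 320.17737.


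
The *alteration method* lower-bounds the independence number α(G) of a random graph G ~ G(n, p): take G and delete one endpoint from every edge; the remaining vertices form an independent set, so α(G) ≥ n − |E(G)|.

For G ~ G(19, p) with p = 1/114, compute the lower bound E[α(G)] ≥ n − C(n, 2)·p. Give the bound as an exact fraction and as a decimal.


E[|E(G)|] = C(19, 2)·p = 171 · (1/114) = 3/2.
E[α(G)] ≥ n − E[|E(G)|] = 19 − 3/2 = 35/2.
Numerically: ≈ 17.500000.
(This is only a lower bound; the true E[α(G)] may be larger.)

E[α(G)] ≥ 35/2 ≈ 17.500000.


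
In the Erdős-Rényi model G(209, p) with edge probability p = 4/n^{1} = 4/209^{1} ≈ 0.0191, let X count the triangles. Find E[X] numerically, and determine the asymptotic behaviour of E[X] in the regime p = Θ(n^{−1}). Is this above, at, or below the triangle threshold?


Number of potential triangles: C(209, 3) = 1499784.
Each occurs with probability p³ ≈ (0.0191)³ ≈ 7.01037e-06.
By linearity: E[X] = C(209, 3)·p³ ≈ 1499784 · 7.01037e-06 ≈ 10.514.
Here α = 1, so p = 4/n is exactly at the triangle threshold p ~ 1/n. Asymptotically E[X] → c³/6 = 4³/6 = 32/3 ≈ 10.667, a bounded constant. In this regime the triangle count is asymptotically Poisson(c³/6).

E[X] ≈ 10.514; in regime p = Θ(1/n^{1}) E[X] stays bounded (at the triangle threshold p ~ 1/n).


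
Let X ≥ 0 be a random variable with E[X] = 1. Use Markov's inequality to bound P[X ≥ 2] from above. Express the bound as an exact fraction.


μ = E[X] = 1, a = 2.
Markov: P[X ≥ 2] ≤ μ/a = (1)/2 = 1/2.
Numerically: ≈ 0.5000.
(Since a = 2 > μ = 1.0000, the bound 1/2 is < 1 and informative.)

P[X ≥ 2] ≤ 1/2 ≈ 0.5000.


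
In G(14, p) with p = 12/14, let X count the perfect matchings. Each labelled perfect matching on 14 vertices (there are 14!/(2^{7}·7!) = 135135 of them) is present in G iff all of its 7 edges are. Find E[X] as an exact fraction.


K_14 has 14!/(2^{7}·7!) = 135135 labelled perfect matchings.
For each such perfect matching H, let X_H = 1 if all 7 edges of H are present in G. Then P[X_H = 1] = p^{7} = (6/7)^{7} = 279936/823543.
By linearity: E[X] = Σ_H E[X_H] = 135135 · p^{7} = 135135 · 279936/823543 = 5404164480/117649.
Numerically: E[X] ≈ 4.59e+04.

E[X] = 135135 · (6/7)^{7} = 5404164480/117649 ≈ 4.59e+04.


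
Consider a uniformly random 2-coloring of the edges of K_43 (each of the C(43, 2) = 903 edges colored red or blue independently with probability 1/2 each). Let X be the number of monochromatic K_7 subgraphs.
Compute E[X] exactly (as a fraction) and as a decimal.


Let X = Σ_S X_S over the C(43, 7) = 32224114 subsets S of size 7, where X_S = 1 if the K_7 on S is monochromatic.
For a fixed S, the K_7 on S has C(7, 2) = 21 edges. P[all 21 edges red] = (1/2)^21, and likewise for blue, so P[monochromatic] = 2·(1/2)^21 = 2^{1 − 21} = 1/1048576.
By linearity of expectation: E[X] = C(43, 7) · 2^{1 − 21} = 32224114 · 1/1048576 = 16112057/524288.
Numerically: E[X] ≈ 30.731.

E[X] = C(43,7)·2^(1−C(7,2)) = 16112057/524288 ≈ 30.731.


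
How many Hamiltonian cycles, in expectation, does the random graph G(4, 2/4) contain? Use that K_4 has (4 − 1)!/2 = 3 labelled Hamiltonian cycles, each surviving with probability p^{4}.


K_4 has (4 − 1)!/2 = 3 labelled Hamiltonian cycles.
For each such Hamiltonian cycle H, let X_H = 1 if all 4 edges of H are present in G. Then P[X_H = 1] = p^{4} = (1/2)^{4} = 1/16.
By linearity: E[X] = Σ_H E[X_H] = 3 · p^{4} = 3 · 1/16 = 3/16.
Numerically: E[X] ≈ 0.188.

E[X] = 3 · (1/2)^{4} = 3/16 ≈ 0.188.


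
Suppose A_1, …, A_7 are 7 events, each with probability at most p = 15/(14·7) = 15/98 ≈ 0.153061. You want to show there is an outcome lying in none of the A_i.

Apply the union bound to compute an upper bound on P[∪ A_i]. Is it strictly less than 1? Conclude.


Union bound: P[∪_{i=1}^{7} A_i] ≤ Σ_i P[A_i] ≤ 7·p = 7·(15/98) = 15/14.
Numerically: 15/14 ≈ 1.071429.
Is 15/14 < 1? NO.
Since the bound 15/14 is ≥ 1, the union bound is uninformative here; it does NOT by itself certify existence.

7·p = 15/14 ≈ 1.071429; existence NOT certified by the union bound.


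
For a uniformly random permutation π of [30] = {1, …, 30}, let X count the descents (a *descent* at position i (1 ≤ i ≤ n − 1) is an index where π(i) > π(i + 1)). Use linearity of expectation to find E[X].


Write X = Σ X_I over i = 1, …, 29, with X_I the indicator of one descent.
There are 29 indicators.
For each fixed i, the pair (π(i), π(i+1)) is a uniformly random ordered pair of distinct values from {1, …, 30}; by symmetry P[π(i) > π(i+1)] = 1/2.
By linearity: E[X] = 29 · (1/2) = (30 − 1) · (1/2) = 29/2 ≈ 14.500.

E[X] = 29/2 = 14.500.


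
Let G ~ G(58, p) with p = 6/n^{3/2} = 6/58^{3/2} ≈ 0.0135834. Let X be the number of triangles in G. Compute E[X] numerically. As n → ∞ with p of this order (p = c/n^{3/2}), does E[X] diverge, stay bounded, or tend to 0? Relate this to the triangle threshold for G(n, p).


Number of potential triangles: C(58, 3) = 30856.
Each occurs with probability p³ ≈ (0.0135834)³ ≈ 2.50626956e-06.
By linearity: E[X] = C(58, 3)·p³ ≈ 30856 · 2.50626956e-06 ≈ 0.077333.
Since α = 3/2 > 1, p = c/n^{3/2} = o(1/n) is below the triangle threshold p ~ 1/n. Asymptotically E[X] ~ (c³/6)·n^{3(1−α)} = (6³/6)·n^{-1.5} → 0, so by Markov's inequality G has no triangles w.h.p.

E[X] ≈ 0.077333; in regime p = Θ(1/n^{3/2}) E[X] tends to 0 (below the triangle threshold p ~ 1/n).


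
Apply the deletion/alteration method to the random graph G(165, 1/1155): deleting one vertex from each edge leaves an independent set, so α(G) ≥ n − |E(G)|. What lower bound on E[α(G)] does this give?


E[|E(G)|] = C(165, 2)·p = 13530 · (1/1155) = 82/7.
E[α(G)] ≥ n − E[|E(G)|] = 165 − 82/7 = 1073/7.
Numerically: ≈ 153.28571.
(This is only a lower bound; the true E[α(G)] may be larger.)

E[α(G)] ≥ 1073/7 ≈ 153.28571.


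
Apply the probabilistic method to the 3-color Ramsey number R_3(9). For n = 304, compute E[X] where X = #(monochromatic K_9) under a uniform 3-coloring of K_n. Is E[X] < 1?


E[X] = C(304, 9) · 3^{1 − 36} = 54222992899492560 · 3^{−35} = 54222992899492560/50031545098999707.
As a reduced fraction: E[X] = 18074330966497520/16677181699666569 ≈ 1.084.
Is E[X] < 1? NO.
Since E[X] ≥ 1, the first-moment bound is inconclusive at n = 304; it does NOT by itself certify R_3(9) > 304.

E[X] = 18074330966497520/16677181699666569 ≈ 1.084; E[X] ≥ 1; first-moment method inconclusive here.


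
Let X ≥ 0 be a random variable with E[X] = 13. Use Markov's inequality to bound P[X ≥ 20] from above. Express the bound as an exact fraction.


μ = E[X] = 13, a = 20.
Markov: P[X ≥ 20] ≤ μ/a = (13)/20 = 13/20.
Numerically: ≈ 0.6500.
(Since a = 20 > μ = 13.0000, the bound 13/20 is < 1 and informative.)

P[X ≥ 20] ≤ 13/20 ≈ 0.6500.


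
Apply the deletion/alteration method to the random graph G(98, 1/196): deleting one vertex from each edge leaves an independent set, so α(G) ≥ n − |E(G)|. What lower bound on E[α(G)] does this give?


E[|E(G)|] = C(98, 2)·p = 4753 · (1/196) = 97/4.
E[α(G)] ≥ n − E[|E(G)|] = 98 − 97/4 = 295/4.
Numerically: ≈ 73.7500.
(This is only a lower bound; the true E[α(G)] may be larger.)

E[α(G)] ≥ 295/4 ≈ 73.7500.


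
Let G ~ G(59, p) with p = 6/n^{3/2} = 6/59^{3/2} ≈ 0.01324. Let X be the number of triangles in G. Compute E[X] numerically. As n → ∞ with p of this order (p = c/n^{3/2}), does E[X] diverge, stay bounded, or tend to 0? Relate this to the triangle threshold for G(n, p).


Number of potential triangles: C(59, 3) = 32509.
Each occurs with probability p³ ≈ (0.01324)³ ≈ 2.320704e-06.
By linearity: E[X] = C(59, 3)·p³ ≈ 32509 · 2.320704e-06 ≈ 0.0754.
Since α = 3/2 > 1, p = c/n^{3/2} = o(1/n) is below the triangle threshold p ~ 1/n. Asymptotically E[X] ~ (c³/6)·n^{3(1−α)} = (6³/6)·n^{-1.5} → 0, so by Markov's inequality G has no triangles w.h.p.

E[X] ≈ 0.0754; in regime p = Θ(1/n^{3/2}) E[X] tends to 0 (below the triangle threshold p ~ 1/n).


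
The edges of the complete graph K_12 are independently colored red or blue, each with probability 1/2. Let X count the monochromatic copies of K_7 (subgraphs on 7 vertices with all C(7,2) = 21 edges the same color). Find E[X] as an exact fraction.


Let X = Σ_S X_S over the C(12, 7) = 792 subsets S of size 7, where X_S = 1 if the K_7 on S is monochromatic.
For a fixed S, the K_7 on S has C(7, 2) = 21 edges. P[all 21 edges red] = (1/2)^21, and likewise for blue, so P[monochromatic] = 2·(1/2)^21 = 2^{1 − 21} = 1/1048576.
By linearity: E[X] = C(12, 7) · 2^{1 − 21} = 792 · 1/1048576 = 99/131072.
Numerically: E[X] ≈ 0.001.

E[X] = C(12,7)·2^(1−C(7,2)) = 99/131072 ≈ 0.001.


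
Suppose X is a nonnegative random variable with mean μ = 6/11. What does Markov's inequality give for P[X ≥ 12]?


μ = E[X] = 6/11, a = 12.
Markov: P[X ≥ 12] ≤ μ/a = (6/11)/12 = 1/22.
Numerically: ≈ 0.045455.
(Since a = 12 > μ = 0.545455, the bound 1/22 is < 1 and informative.)

P[X ≥ 12] ≤ 1/22 ≈ 0.045455.


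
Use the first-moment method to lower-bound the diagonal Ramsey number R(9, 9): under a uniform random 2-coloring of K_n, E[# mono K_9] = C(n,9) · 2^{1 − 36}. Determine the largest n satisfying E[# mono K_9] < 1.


We need C(n, 9) · 2^{1 − 36} < 1, i.e. C(n, 9) < 2^{36 − 1} = 34359738368.
Check values of n near the boundary:
  n = 61: C(61, 9) = 17341763505; 17341763505 < 34359738368? YES
  n = 62: C(62, 9) = 20286591270; 20286591270 < 34359738368? YES
  n = 63: C(63, 9) = 23667689815; 23667689815 < 34359738368? YES
  n = 64: C(64, 9) = 27540584512; 27540584512 < 34359738368? YES
  n = 65: C(65, 9) = 31966749880; 31966749880 < 34359738368? YES
  n = 66: C(66, 9) = 37014131440; 37014131440 < 34359738368? NO
  n = 67: C(67, 9) = 42757703560; 42757703560 < 34359738368? NO
  n = 68: C(68, 9) = 49280065120; 49280065120 < 34359738368? NO
The largest n with C(n, 9) < 34359738368 is n = 65 (where E[X] = 3995843735/4294967296 ≈ 0.93035). Hence R(9, 9) > 65, i.e. R(9, 9) ≥ 66.

Largest n = 65; hence R(9, 9) > 65.


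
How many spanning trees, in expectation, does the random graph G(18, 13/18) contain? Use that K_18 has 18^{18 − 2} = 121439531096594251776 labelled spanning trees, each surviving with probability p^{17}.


K_18 has 18^{18 − 2} = 121439531096594251776 labelled spanning trees.
For each such spanning tree H, let X_H = 1 if all 17 edges of H are present in G. Then P[X_H = 1] = p^{17} = (13/18)^{17} = 8650415919381337933/2185911559738696531968.
By linearity of expectation: E[X] = Σ_H E[X_H] = 121439531096594251776 · p^{17} = 121439531096594251776 · 8650415919381337933/2185911559738696531968 = 8650415919381337933/18.
Numerically: E[X] ≈ 4.81e+17.

E[X] = 121439531096594251776 · (13/18)^{17} = 8650415919381337933/18 ≈ 4.81e+17.


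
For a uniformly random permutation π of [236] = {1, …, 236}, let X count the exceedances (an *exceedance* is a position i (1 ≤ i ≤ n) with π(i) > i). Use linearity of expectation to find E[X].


Write X = Σ_{i=1}^{236} X_i, where X_i = 1_{π(i) > i}.
For each fixed i, π(i) is uniform over {1, …, 236} (marginal of a uniform permutation), so P[π(i) > i] = (n − i)/n. Summing: Σ_{i=1}^{236} (n − i)/n = (0 + 1 + … + 235)/236 = 236(236 − 1)/(2·236) = (236 − 1)/2.
Hence E[X] = Σ_{i=1}^{236} (236 − i)/236 = 235/2 ≈ 117.500000.

E[X] = 235/2 = 117.500000.


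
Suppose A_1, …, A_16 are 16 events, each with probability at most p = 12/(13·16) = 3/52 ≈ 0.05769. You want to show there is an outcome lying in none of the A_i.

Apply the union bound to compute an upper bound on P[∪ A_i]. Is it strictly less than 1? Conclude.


Union bound: P[∪_{i=1}^{16} A_i] ≤ Σ_i P[A_i] ≤ 16·p = 16·(3/52) = 12/13.
Numerically: 12/13 ≈ 0.92308.
Is 12/13 < 1? YES.
Since P[∪ A_i] ≤ 12/13 < 1, the complement has P[∩ A_i^c] ≥ 1 − 12/13 = 1/13 > 0, so some outcome avoids every A_i.

16·p = 12/13 ≈ 0.92308; existence CERTIFIED by the union bound.


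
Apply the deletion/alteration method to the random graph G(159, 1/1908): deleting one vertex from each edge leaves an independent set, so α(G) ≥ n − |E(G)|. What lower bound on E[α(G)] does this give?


E[|E(G)|] = C(159, 2)·p = 12561 · (1/1908) = 79/12.
E[α(G)] ≥ n − E[|E(G)|] = 159 − 79/12 = 1829/12.
Numerically: ≈ 152.416667.
(This is only a lower bound; the true E[α(G)] may be larger.)

E[α(G)] ≥ 1829/12 ≈ 152.416667.


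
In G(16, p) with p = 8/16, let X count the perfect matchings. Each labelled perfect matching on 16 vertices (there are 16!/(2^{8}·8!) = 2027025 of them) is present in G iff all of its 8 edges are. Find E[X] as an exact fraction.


K_16 has 16!/(2^{8}·8!) = 2027025 labelled perfect matchings.
For each such perfect matching H, let X_H = 1 if all 8 edges of H are present in G. Then P[X_H = 1] = p^{8} = (1/2)^{8} = 1/256.
By linearity of expectation: E[X] = Σ_H E[X_H] = 2027025 · p^{8} = 2027025 · 1/256 = 2027025/256.
Numerically: E[X] ≈ 7918.

E[X] = 2027025 · (1/2)^{8} = 2027025/256 ≈ 7918.


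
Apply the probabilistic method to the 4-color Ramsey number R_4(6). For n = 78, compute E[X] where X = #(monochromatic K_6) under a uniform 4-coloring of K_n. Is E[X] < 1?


E[X] = C(78, 6) · 4^{1 − 15} = 256851595 · 4^{−14} = 256851595/268435456.
As a reduced fraction: E[X] = 256851595/268435456 ≈ 0.956847.
Is E[X] < 1? YES.
Since E[X] < 1, there exists a 4-coloring of K_{78} with no monochromatic K_6; hence R_4(6) > 78.

E[X] = 256851595/268435456 ≈ 0.956847; E[X] < 1, so R_4(6) > 78.


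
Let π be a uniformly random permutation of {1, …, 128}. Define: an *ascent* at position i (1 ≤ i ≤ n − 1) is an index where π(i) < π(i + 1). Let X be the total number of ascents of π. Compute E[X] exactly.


Write X = Σ X_I over i = 1, …, 127, with X_I the indicator of one ascent.
There are 127 indicators.
For each fixed i, the pair (π(i), π(i+1)) is a uniformly random ordered pair of distinct values from {1, …, 128}; by symmetry P[π(i) < π(i+1)] = 1/2.
By linearity: E[X] = 127 · (1/2) = (128 − 1) · (1/2) = 127/2 ≈ 63.500000.

E[X] = 127/2 = 63.500000.


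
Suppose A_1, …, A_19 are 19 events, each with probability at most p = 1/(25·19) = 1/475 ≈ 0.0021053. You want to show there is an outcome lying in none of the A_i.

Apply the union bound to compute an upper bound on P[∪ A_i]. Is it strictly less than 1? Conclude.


Union bound: P[∪_{i=1}^{19} A_i] ≤ Σ_i P[A_i] ≤ 19·p = 19·(1/475) = 1/25.
Numerically: 1/25 ≈ 0.0400000.
Is 1/25 < 1? YES.
Since P[∪ A_i] ≤ 1/25 < 1, the complement has P[∩ A_i^c] ≥ 1 − 1/25 = 24/25 > 0, so some outcome avoids every A_i.

19·p = 1/25 ≈ 0.0400000; existence CERTIFIED by the union bound.


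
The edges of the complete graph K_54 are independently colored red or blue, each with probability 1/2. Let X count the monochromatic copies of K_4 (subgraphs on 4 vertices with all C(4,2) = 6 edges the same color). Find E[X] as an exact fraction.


Let X = Σ_S X_S over the C(54, 4) = 316251 subsets S of size 4, where X_S = 1 if the K_4 on S is monochromatic.
For a fixed S, the K_4 on S has C(4, 2) = 6 edges. P[all 6 edges red] = (1/2)^6, and likewise for blue, so P[monochromatic] = 2·(1/2)^6 = 2^{1 − 6} = 1/32.
Summing: E[X] = C(54, 4) · 2^{1 − 6} = 316251 · 1/32 = 316251/32.
Numerically: E[X] ≈ 9882.84375.

E[X] = C(54,4)·2^(1−C(4,2)) = 316251/32 ≈ 9882.84375.


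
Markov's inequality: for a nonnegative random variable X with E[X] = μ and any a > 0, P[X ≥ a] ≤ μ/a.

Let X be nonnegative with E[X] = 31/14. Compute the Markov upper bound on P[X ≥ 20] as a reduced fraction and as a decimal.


μ = E[X] = 31/14, a = 20.
Markov: P[X ≥ 20] ≤ μ/a = (31/14)/20 = 31/280.
Numerically: ≈ 0.111.
(Since a = 20 > μ = 2.214, the bound 31/280 is < 1 and informative.)

P[X ≥ 20] ≤ 31/280 ≈ 0.111.


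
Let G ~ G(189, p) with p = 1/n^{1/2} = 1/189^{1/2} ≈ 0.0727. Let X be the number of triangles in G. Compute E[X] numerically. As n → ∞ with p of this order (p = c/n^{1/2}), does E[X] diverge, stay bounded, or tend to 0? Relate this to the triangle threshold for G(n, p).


Number of potential triangles: C(189, 3) = 1107414.
Each occurs with probability p³ ≈ (0.0727)³ ≈ 3.84864e-04.
By linearity: E[X] = C(189, 3)·p³ ≈ 1107414 · 3.84864e-04 ≈ 426.204.
Since α = 1/2 < 1, p = c/n^{1/2} ≫ 1/n is above the triangle threshold p ~ 1/n. Asymptotically E[X] ~ (c³/6)·n^{3(1−α)} = (1³/6)·n^{1.5} → ∞; triangles are abundant w.h.p.

E[X] ≈ 426.204; in regime p = Θ(1/n^{1/2}) E[X] diverges (above the triangle threshold p ~ 1/n).


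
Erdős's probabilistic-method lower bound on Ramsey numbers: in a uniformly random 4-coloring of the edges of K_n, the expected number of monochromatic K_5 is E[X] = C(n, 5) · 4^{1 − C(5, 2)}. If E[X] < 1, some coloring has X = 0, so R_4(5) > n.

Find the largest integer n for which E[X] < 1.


We need C(n, 5) · 4^{1 − 10} < 1, i.e. C(n, 5) < 4^{10 − 1} = 262144.
Check values of n near the boundary:
  n = 27: C(27, 5) = 80730; 80730 < 262144? YES
  n = 28: C(28, 5) = 98280; 98280 < 262144? YES
  n = 29: C(29, 5) = 118755; 118755 < 262144? YES
  n = 30: C(30, 5) = 142506; 142506 < 262144? YES
  n = 31: C(31, 5) = 169911; 169911 < 262144? YES
  n = 32: C(32, 5) = 201376; 201376 < 262144? YES
  n = 33: C(33, 5) = 237336; 237336 < 262144? YES
  n = 34: C(34, 5) = 278256; 278256 < 262144? NO
  n = 35: C(35, 5) = 324632; 324632 < 262144? NO
  n = 36: C(36, 5) = 376992; 376992 < 262144? NO
The largest n with C(n, 5) < 262144 is n = 33 (where E[X] = 29667/32768 ≈ 0.90536). Hence R_4(5) > 33, i.e. R_4(5) ≥ 34.

Largest n = 33; hence R_4(5) > 33.


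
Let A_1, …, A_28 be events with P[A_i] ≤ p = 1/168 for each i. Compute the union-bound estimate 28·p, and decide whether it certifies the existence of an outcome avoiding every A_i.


Union bound: P[∪_{i=1}^{28} A_i] ≤ Σ_i P[A_i] ≤ 28·p = 28·(1/168) = 1/6.
Numerically: 1/6 ≈ 0.166667.
Is 1/6 < 1? YES.
Since P[∪ A_i] ≤ 1/6 < 1, the complement has P[∩ A_i^c] ≥ 1 − 1/6 = 5/6 > 0, so some outcome avoids every A_i.

28·p = 1/6 ≈ 0.166667; existence CERTIFIED by the union bound.


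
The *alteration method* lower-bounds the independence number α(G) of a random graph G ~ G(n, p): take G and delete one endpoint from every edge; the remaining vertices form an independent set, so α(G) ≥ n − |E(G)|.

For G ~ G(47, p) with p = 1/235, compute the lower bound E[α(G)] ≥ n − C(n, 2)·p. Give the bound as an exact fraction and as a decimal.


E[|E(G)|] = C(47, 2)·p = 1081 · (1/235) = 23/5.
E[α(G)] ≥ n − E[|E(G)|] = 47 − 23/5 = 212/5.
Numerically: ≈ 42.400.
(This is only a lower bound; the true E[α(G)] may be larger.)

E[α(G)] ≥ 212/5 ≈ 42.400.


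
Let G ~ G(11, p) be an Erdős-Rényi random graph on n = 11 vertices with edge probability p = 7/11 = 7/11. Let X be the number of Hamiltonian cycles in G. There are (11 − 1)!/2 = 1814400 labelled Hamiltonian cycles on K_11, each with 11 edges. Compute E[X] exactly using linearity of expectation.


K_11 has (11 − 1)!/2 = 1814400 labelled Hamiltonian cycles.
For each such Hamiltonian cycle H, let X_H = 1 if all 11 edges of H are present in G. Then P[X_H = 1] = p^{11} = (7/11)^{11} = 1977326743/285311670611.
By linearity of expectation: E[X] = Σ_H E[X_H] = 1814400 · p^{11} = 1814400 · 1977326743/285311670611 = 3587661642499200/285311670611.
Numerically: E[X] ≈ 12574.5.

E[X] = 1814400 · (7/11)^{11} = 3587661642499200/285311670611 ≈ 12574.5.


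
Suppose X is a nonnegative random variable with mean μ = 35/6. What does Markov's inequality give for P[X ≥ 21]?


μ = E[X] = 35/6, a = 21.
Markov: P[X ≥ 21] ≤ μ/a = (35/6)/21 = 5/18.
Numerically: ≈ 0.277778.
(Since a = 21 > μ = 5.833333, the bound 5/18 is < 1 and informative.)

P[X ≥ 21] ≤ 5/18 ≈ 0.277778.


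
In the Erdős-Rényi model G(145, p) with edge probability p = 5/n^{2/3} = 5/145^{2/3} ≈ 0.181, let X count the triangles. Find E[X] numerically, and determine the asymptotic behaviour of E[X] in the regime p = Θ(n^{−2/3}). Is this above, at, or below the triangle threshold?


Number of potential triangles: C(145, 3) = 497640.
Each occurs with probability p³ ≈ (0.181)³ ≈ 5.94530e-03.
By linearity: E[X] = C(145, 3)·p³ ≈ 497640 · 5.94530e-03 ≈ 2958.621.
Since α = 2/3 < 1, p = c/n^{2/3} ≫ 1/n is above the triangle threshold p ~ 1/n. Asymptotically E[X] ~ (c³/6)·n^{3(1−α)} = (5³/6)·n^{1} → ∞; triangles are abundant w.h.p.

E[X] ≈ 2958.621; in regime p = Θ(1/n^{2/3}) E[X] diverges (above the triangle threshold p ~ 1/n).


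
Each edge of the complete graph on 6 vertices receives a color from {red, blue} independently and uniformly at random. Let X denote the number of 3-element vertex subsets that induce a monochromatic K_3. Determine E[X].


Let X = Σ_S X_S over the C(6, 3) = 20 subsets S of size 3, where X_S = 1 if the K_3 on S is monochromatic.
For a fixed S, the K_3 on S has C(3, 2) = 3 edges. P[all 3 edges red] = (1/2)^3, and likewise for blue, so P[monochromatic] = 2·(1/2)^3 = 2^{1 − 3} = 1/4.
By linearity: E[X] = C(6, 3) · 2^{1 − 3} = 20 · 1/4 = 5.
Numerically: E[X] ≈ 5.00000.

E[X] = C(6,3)·2^(1−C(3,2)) = 5 ≈ 5.00000.


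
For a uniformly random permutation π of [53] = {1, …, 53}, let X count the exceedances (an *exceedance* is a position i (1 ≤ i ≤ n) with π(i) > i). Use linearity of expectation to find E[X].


Write X = Σ_{i=1}^{53} X_i, where X_i = 1_{π(i) > i}.
For each fixed i, π(i) is uniform over {1, …, 53} (marginal of a uniform permutation), so P[π(i) > i] = (n − i)/n. Summing: Σ_{i=1}^{53} (n − i)/n = (0 + 1 + … + 52)/53 = 53(53 − 1)/(2·53) = (53 − 1)/2.
Hence E[X] = Σ_{i=1}^{53} (53 − i)/53 = 26 ≈ 26.000000.

E[X] = 26 = 26.000000.


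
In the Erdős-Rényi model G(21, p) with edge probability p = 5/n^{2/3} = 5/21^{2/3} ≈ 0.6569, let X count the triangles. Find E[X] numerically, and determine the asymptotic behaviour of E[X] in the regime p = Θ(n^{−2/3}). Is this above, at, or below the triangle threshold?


Number of potential triangles: C(21, 3) = 1330.
Each occurs with probability p³ ≈ (0.6569)³ ≈ 2.834467e-01.
By linearity: E[X] = C(21, 3)·p³ ≈ 1330 · 2.834467e-01 ≈ 376.9841.
Since α = 2/3 < 1, p = c/n^{2/3} ≫ 1/n is above the triangle threshold p ~ 1/n. Asymptotically E[X] ~ (c³/6)·n^{3(1−α)} = (5³/6)·n^{1} → ∞; triangles are abundant w.h.p.

E[X] ≈ 376.9841; in regime p = Θ(1/n^{2/3}) E[X] diverges (above the triangle threshold p ~ 1/n).


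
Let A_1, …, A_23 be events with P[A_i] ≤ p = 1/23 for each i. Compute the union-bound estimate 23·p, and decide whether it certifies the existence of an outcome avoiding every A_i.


Union bound: P[∪_{i=1}^{23} A_i] ≤ Σ_i P[A_i] ≤ 23·p = 23·(1/23) = 1.
Numerically: 1 ≈ 1.0000.
Is 1 < 1? NO.
Since the bound 1 is ≥ 1, the union bound is uninformative here; it does NOT by itself certify existence.

23·p = 1 ≈ 1.0000; existence NOT certified by the union bound.


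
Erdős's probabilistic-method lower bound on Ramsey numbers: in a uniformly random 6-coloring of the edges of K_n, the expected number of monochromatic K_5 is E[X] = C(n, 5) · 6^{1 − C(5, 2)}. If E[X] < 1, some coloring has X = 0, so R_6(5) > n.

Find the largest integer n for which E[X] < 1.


We need C(n, 5) · 6^{1 − 10} < 1, i.e. C(n, 5) < 6^{10 − 1} = 10077696.
Check values of n near the boundary:
  n = 65: C(65, 5) = 8259888; 8259888 < 10077696? YES
  n = 66: C(66, 5) = 8936928; 8936928 < 10077696? YES
  n = 67: C(67, 5) = 9657648; 9657648 < 10077696? YES
  n = 68: C(68, 5) = 10424128; 10424128 < 10077696? NO
  n = 69: C(69, 5) = 11238513; 11238513 < 10077696? NO
The largest n with C(n, 5) < 10077696 is n = 67 (where E[X] = 67067/69984 ≈ 0.958). Hence R_6(5) > 67, i.e. R_6(5) ≥ 68.

Largest n = 67; hence R_6(5) > 67.


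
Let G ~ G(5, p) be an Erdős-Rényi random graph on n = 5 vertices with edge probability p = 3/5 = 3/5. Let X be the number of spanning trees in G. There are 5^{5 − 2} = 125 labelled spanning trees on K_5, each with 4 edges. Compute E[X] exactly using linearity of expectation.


K_5 has 5^{5 − 2} = 125 labelled spanning trees.
For each such spanning tree H, let X_H = 1 if all 4 edges of H are present in G. Then P[X_H = 1] = p^{4} = (3/5)^{4} = 81/625.
Summing the indicators: E[X] = Σ_H E[X_H] = 125 · p^{4} = 125 · 81/625 = 81/5.
Numerically: E[X] ≈ 16.2.

E[X] = 125 · (3/5)^{4} = 81/5 ≈ 16.2.


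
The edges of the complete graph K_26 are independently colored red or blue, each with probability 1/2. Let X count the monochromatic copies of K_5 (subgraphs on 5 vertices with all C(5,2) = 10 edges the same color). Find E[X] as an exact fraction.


Let X = Σ_S X_S over the C(26, 5) = 65780 subsets S of size 5, where X_S = 1 if the K_5 on S is monochromatic.
For a fixed S, the K_5 on S has C(5, 2) = 10 edges. P[all 10 edges red] = (1/2)^10, and likewise for blue, so P[monochromatic] = 2·(1/2)^10 = 2^{1 − 10} = 1/512.
By linearity: E[X] = C(26, 5) · 2^{1 − 10} = 65780 · 1/512 = 16445/128.
Numerically: E[X] ≈ 128.47656.

E[X] = C(26,5)·2^(1−C(5,2)) = 16445/128 ≈ 128.47656.


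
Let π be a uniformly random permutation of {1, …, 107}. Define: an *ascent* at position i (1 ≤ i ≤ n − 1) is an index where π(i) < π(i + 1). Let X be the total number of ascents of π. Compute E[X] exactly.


Write X = Σ X_I over i = 1, …, 106, with X_I the indicator of one ascent.
There are 106 indicators.
For each fixed i, the pair (π(i), π(i+1)) is a uniformly random ordered pair of distinct values from {1, …, 107}; by symmetry P[π(i) < π(i+1)] = 1/2.
By linearity: E[X] = 106 · (1/2) = (107 − 1) · (1/2) = 53 ≈ 53.00000.

E[X] = 53 = 53.00000.


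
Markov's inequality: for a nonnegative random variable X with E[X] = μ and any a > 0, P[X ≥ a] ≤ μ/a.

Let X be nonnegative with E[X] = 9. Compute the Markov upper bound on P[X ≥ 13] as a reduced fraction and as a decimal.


μ = E[X] = 9, a = 13.
Markov: P[X ≥ 13] ≤ μ/a = (9)/13 = 9/13.
Numerically: ≈ 0.69231.
(Since a = 13 > μ = 9.00000, the bound 9/13 is < 1 and informative.)

P[X ≥ 13] ≤ 9/13 ≈ 0.69231.


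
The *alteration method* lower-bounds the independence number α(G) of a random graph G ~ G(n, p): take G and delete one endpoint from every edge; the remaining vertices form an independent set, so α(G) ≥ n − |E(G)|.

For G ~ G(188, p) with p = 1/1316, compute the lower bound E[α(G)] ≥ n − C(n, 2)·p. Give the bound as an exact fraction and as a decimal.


E[|E(G)|] = C(188, 2)·p = 17578 · (1/1316) = 187/14.
E[α(G)] ≥ n − E[|E(G)|] = 188 − 187/14 = 2445/14.
Numerically: ≈ 174.642857.
(This is only a lower bound; the true E[α(G)] may be larger.)

E[α(G)] ≥ 2445/14 ≈ 174.642857.


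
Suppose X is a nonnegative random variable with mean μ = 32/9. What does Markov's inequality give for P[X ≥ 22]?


μ = E[X] = 32/9, a = 22.
Markov: P[X ≥ 22] ≤ μ/a = (32/9)/22 = 16/99.
Numerically: ≈ 0.16162.
(Since a = 22 > μ = 3.55556, the bound 16/99 is < 1 and informative.)

P[X ≥ 22] ≤ 16/99 ≈ 0.16162.


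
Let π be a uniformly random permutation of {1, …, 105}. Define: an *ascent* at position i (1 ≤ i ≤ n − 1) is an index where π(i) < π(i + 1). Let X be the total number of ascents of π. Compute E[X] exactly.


Write X = Σ X_I over i = 1, …, 104, with X_I the indicator of one ascent.
There are 104 indicators.
For each fixed i, the pair (π(i), π(i+1)) is a uniformly random ordered pair of distinct values from {1, …, 105}; by symmetry P[π(i) < π(i+1)] = 1/2.
By linearity: E[X] = 104 · (1/2) = (105 − 1) · (1/2) = 52 ≈ 52.000000.

E[X] = 52 = 52.000000.


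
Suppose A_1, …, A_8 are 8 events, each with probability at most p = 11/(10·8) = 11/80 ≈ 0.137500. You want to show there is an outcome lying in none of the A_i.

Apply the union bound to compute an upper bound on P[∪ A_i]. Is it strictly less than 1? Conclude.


Union bound: P[∪_{i=1}^{8} A_i] ≤ Σ_i P[A_i] ≤ 8·p = 8·(11/80) = 11/10.
Numerically: 11/10 ≈ 1.100000.
Is 11/10 < 1? NO.
Since the bound 11/10 is ≥ 1, the union bound is uninformative here; it does NOT by itself certify existence.

8·p = 11/10 ≈ 1.100000; existence NOT certified by the union bound.


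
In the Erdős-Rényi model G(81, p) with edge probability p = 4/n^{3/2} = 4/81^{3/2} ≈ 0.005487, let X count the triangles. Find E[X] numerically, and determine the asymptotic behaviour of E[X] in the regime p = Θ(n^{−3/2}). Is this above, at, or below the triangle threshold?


Number of potential triangles: C(81, 3) = 85320.
Each occurs with probability p³ ≈ (0.005487)³ ≈ 1.651952e-07.
By linearity: E[X] = C(81, 3)·p³ ≈ 85320 · 1.651952e-07 ≈ 0.0141.
Since α = 3/2 > 1, p = c/n^{3/2} = o(1/n) is below the triangle threshold p ~ 1/n. Asymptotically E[X] ~ (c³/6)·n^{3(1−α)} = (4³/6)·n^{-1.5} → 0, so by Markov's inequality G has no triangles w.h.p.

E[X] ≈ 0.0141; in regime p = Θ(1/n^{3/2}) E[X] tends to 0 (below the triangle threshold p ~ 1/n).


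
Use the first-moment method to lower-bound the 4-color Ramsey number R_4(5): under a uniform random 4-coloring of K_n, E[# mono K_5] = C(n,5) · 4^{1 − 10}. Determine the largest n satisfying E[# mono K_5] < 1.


We need C(n, 5) · 4^{1 − 10} < 1, i.e. C(n, 5) < 4^{10 − 1} = 262144.
Check values of n near the boundary:
  n = 30: C(30, 5) = 142506; 142506 < 262144? YES
  n = 31: C(31, 5) = 169911; 169911 < 262144? YES
  n = 32: C(32, 5) = 201376; 201376 < 262144? YES
  n = 33: C(33, 5) = 237336; 237336 < 262144? YES
  n = 34: C(34, 5) = 278256; 278256 < 262144? NO
  n = 35: C(35, 5) = 324632; 324632 < 262144? NO
The largest n with C(n, 5) < 262144 is n = 33 (where E[X] = 29667/32768 ≈ 0.90536). Hence R_4(5) > 33, i.e. R_4(5) ≥ 34.

Largest n = 33; hence R_4(5) > 33.


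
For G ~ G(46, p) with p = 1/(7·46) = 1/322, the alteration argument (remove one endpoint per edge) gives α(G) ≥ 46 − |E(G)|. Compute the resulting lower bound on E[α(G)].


E[|E(G)|] = C(46, 2)·p = 1035 · (1/322) = 45/14.
E[α(G)] ≥ n − E[|E(G)|] = 46 − 45/14 = 599/14.
Numerically: ≈ 42.786.
(This is only a lower bound; the true E[α(G)] may be larger.)

E[α(G)] ≥ 599/14 ≈ 42.786.


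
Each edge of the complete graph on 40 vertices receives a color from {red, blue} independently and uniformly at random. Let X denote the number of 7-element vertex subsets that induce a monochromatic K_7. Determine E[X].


Let X = Σ_S X_S over the C(40, 7) = 18643560 subsets S of size 7, where X_S = 1 if the K_7 on S is monochromatic.
For a fixed S, the K_7 on S has C(7, 2) = 21 edges. P[all 21 edges red] = (1/2)^21, and likewise for blue, so P[monochromatic] = 2·(1/2)^21 = 2^{1 − 21} = 1/1048576.
By linearity of expectation: E[X] = C(40, 7) · 2^{1 − 21} = 18643560 · 1/1048576 = 2330445/131072.
Numerically: E[X] ≈ 17.77988.

E[X] = C(40,7)·2^(1−C(7,2)) = 2330445/131072 ≈ 17.77988.


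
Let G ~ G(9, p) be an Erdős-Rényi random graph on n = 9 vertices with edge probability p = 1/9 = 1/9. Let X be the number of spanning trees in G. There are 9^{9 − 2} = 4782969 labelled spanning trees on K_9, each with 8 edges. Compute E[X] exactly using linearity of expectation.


K_9 has 9^{9 − 2} = 4782969 labelled spanning trees.
For each such spanning tree H, let X_H = 1 if all 8 edges of H are present in G. Then P[X_H = 1] = p^{8} = (1/9)^{8} = 1/43046721.
By linearity of expectation: E[X] = Σ_H E[X_H] = 4782969 · p^{8} = 4782969 · 1/43046721 = 1/9.
Numerically: E[X] ≈ 0.111.

E[X] = 4782969 · (1/9)^{8} = 1/9 ≈ 0.111.


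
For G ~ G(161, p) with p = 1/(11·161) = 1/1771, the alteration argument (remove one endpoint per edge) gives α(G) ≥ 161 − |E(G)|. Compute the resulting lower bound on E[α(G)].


E[|E(G)|] = C(161, 2)·p = 12880 · (1/1771) = 80/11.
E[α(G)] ≥ n − E[|E(G)|] = 161 − 80/11 = 1691/11.
Numerically: ≈ 153.727273.
(This is only a lower bound; the true E[α(G)] may be larger.)

E[α(G)] ≥ 1691/11 ≈ 153.727273.


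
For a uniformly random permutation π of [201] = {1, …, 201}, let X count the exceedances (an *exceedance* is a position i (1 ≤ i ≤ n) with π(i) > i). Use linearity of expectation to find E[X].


Write X = Σ_{i=1}^{201} X_i, where X_i = 1_{π(i) > i}.
For each fixed i, π(i) is uniform over {1, …, 201} (marginal of a uniform permutation), so P[π(i) > i] = (n − i)/n. Summing: Σ_{i=1}^{201} (n − i)/n = (0 + 1 + … + 200)/201 = 201(201 − 1)/(2·201) = (201 − 1)/2.
Hence E[X] = Σ_{i=1}^{201} (201 − i)/201 = 100 ≈ 100.000.

E[X] = 100 = 100.000.


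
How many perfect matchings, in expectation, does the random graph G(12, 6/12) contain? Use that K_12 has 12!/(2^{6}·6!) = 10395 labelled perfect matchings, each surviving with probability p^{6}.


K_12 has 12!/(2^{6}·6!) = 10395 labelled perfect matchings.
For each such perfect matching H, let X_H = 1 if all 6 edges of H are present in G. Then P[X_H = 1] = p^{6} = (1/2)^{6} = 1/64.
Summing the indicators: E[X] = Σ_H E[X_H] = 10395 · p^{6} = 10395 · 1/64 = 10395/64.
Numerically: E[X] ≈ 162.4.

E[X] = 10395 · (1/2)^{6} = 10395/64 ≈ 162.4.


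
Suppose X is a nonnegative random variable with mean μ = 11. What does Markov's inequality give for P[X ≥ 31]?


μ = E[X] = 11, a = 31.
Markov: P[X ≥ 31] ≤ μ/a = (11)/31 = 11/31.
Numerically: ≈ 0.35484.
(Since a = 31 > μ = 11.00000, the bound 11/31 is < 1 and informative.)

P[X ≥ 31] ≤ 11/31 ≈ 0.35484.


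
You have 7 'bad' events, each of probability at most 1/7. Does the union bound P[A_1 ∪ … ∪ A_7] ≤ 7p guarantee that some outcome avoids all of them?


Union bound: P[∪_{i=1}^{7} A_i] ≤ Σ_i P[A_i] ≤ 7·p = 7·(1/7) = 1.
Numerically: 1 ≈ 1.000.
Is 1 < 1? NO.
Since the bound 1 is ≥ 1, the union bound is uninformative here; it does NOT by itself certify existence.

7·p = 1 ≈ 1.000; existence NOT certified by the union bound.


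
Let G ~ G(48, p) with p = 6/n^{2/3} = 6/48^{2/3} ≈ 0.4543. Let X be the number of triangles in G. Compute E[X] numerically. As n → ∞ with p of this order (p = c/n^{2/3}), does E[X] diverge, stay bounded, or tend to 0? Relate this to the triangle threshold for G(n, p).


Number of potential triangles: C(48, 3) = 17296.
Each occurs with probability p³ ≈ (0.4543)³ ≈ 9.375000e-02.
By linearity: E[X] = C(48, 3)·p³ ≈ 17296 · 9.375000e-02 ≈ 1621.5000.
Since α = 2/3 < 1, p = c/n^{2/3} ≫ 1/n is above the triangle threshold p ~ 1/n. Asymptotically E[X] ~ (c³/6)·n^{3(1−α)} = (6³/6)·n^{1} → ∞; triangles are abundant w.h.p.

E[X] ≈ 1621.5000; in regime p = Θ(1/n^{2/3}) E[X] diverges (above the triangle threshold p ~ 1/n).


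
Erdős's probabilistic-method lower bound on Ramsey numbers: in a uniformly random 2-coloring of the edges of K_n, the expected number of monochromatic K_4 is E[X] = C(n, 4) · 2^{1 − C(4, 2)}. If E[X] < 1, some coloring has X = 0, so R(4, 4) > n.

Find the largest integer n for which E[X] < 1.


We need C(n, 4) · 2^{1 − 6} < 1, i.e. C(n, 4) < 2^{6 − 1} = 32.
Check values of n near the boundary:
  n = 4: C(4, 4) = 1; 1 < 32? YES
  n = 5: C(5, 4) = 5; 5 < 32? YES
  n = 6: C(6, 4) = 15; 15 < 32? YES
  n = 7: C(7, 4) = 35; 35 < 32? NO
  n = 8: C(8, 4) = 70; 70 < 32? NO
The largest n with C(n, 4) < 32 is n = 6 (where E[X] = 15/32 ≈ 0.4688). Hence R(4, 4) > 6, i.e. R(4, 4) ≥ 7.

Largest n = 6; hence R(4, 4) > 6.


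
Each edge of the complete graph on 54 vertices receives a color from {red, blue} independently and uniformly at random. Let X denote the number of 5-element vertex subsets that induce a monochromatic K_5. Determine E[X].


Let X = Σ_S X_S over the C(54, 5) = 3162510 subsets S of size 5, where X_S = 1 if the K_5 on S is monochromatic.
For a fixed S, the K_5 on S has C(5, 2) = 10 edges. P[all 10 edges red] = (1/2)^10, and likewise for blue, so P[monochromatic] = 2·(1/2)^10 = 2^{1 − 10} = 1/512.
Summing: E[X] = C(54, 5) · 2^{1 − 10} = 3162510 · 1/512 = 1581255/256.
Numerically: E[X] ≈ 6176.777.

E[X] = C(54,5)·2^(1−C(5,2)) = 1581255/256 ≈ 6176.777.


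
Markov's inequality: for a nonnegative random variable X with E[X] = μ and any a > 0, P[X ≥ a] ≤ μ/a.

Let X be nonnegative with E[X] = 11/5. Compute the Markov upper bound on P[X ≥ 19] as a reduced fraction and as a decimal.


μ = E[X] = 11/5, a = 19.
Markov: P[X ≥ 19] ≤ μ/a = (11/5)/19 = 11/95.
Numerically: ≈ 0.116.
(Since a = 19 > μ = 2.200, the bound 11/95 is < 1 and informative.)

P[X ≥ 19] ≤ 11/95 ≈ 0.116.


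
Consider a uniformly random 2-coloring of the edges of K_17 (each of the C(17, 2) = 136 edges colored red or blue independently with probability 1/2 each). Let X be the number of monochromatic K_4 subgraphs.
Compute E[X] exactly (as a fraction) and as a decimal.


Let X = Σ_S X_S over the C(17, 4) = 2380 subsets S of size 4, where X_S = 1 if the K_4 on S is monochromatic.
For a fixed S, the K_4 on S has C(4, 2) = 6 edges. P[all 6 edges red] = (1/2)^6, and likewise for blue, so P[monochromatic] = 2·(1/2)^6 = 2^{1 − 6} = 1/32.
Summing: E[X] = C(17, 4) · 2^{1 − 6} = 2380 · 1/32 = 595/8.
Numerically: E[X] ≈ 74.375000.

E[X] = C(17,4)·2^(1−C(4,2)) = 595/8 ≈ 74.375000.


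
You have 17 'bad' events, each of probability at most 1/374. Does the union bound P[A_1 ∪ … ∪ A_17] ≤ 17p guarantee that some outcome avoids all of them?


Union bound: P[∪_{i=1}^{17} A_i] ≤ Σ_i P[A_i] ≤ 17·p = 17·(1/374) = 1/22.
Numerically: 1/22 ≈ 0.045.
Is 1/22 < 1? YES.
Since P[∪ A_i] ≤ 1/22 < 1, the complement has P[∩ A_i^c] ≥ 1 − 1/22 = 21/22 > 0, so some outcome avoids every A_i.

17·p = 1/22 ≈ 0.045; existence CERTIFIED by the union bound.


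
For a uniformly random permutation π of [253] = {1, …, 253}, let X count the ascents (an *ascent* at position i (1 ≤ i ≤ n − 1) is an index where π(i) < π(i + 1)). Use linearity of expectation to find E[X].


Write X = Σ X_I over i = 1, …, 252, with X_I the indicator of one ascent.
There are 252 indicators.
For each fixed i, the pair (π(i), π(i+1)) is a uniformly random ordered pair of distinct values from {1, …, 253}; by symmetry P[π(i) < π(i+1)] = 1/2.
By linearity: E[X] = 252 · (1/2) = (253 − 1) · (1/2) = 126 ≈ 126.0000.

E[X] = 126 = 126.0000.


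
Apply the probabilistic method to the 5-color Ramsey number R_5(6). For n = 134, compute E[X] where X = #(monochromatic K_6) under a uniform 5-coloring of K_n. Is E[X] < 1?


E[X] = C(134, 6) · 5^{1 − 15} = 7177979809 · 5^{−14} = 7177979809/6103515625.
As a reduced fraction: E[X] = 7177979809/6103515625 ≈ 1.176040.
Is E[X] < 1? NO.
Since E[X] ≥ 1, the first-moment bound is inconclusive at n = 134; it does NOT by itself certify R_5(6) > 134.

E[X] = 7177979809/6103515625 ≈ 1.176040; E[X] ≥ 1; first-moment method inconclusive here.
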